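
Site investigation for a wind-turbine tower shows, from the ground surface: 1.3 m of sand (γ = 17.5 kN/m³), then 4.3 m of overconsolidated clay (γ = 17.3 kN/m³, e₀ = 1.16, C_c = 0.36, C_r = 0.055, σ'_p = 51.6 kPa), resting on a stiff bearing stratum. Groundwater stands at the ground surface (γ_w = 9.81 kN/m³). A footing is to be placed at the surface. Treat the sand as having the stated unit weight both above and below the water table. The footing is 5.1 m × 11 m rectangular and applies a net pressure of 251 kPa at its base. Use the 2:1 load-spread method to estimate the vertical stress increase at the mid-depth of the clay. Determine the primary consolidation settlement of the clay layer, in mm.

Mid-depth of clay below the ground surface: z = 1.3 + 4.3/2 = 3.45 m.
Total vertical stress at mid-clay: σ_v = 17.5×1.3 + 17.3×2.15 = 59.945 kPa.
Pore pressure: u = 9.81×(3.45 − 0) = 33.845 kPa.
Initial effective stress: σ'_0 = σ_v − u = 59.945 − 33.845 = 26.1 kPa.
Stress increase at mid-clay by the 2:1 spreading method:
Δσ = qBL/((B+z)(L+z)) = 251×5.1×11/((5.1+3.45)(11+3.45)) = 113.97 kPa
Final effective stress: σ'_f = 26.1 + 113.97 = 140.07 kPa.
σ'_f = 140.07 > σ'_p = 51.6 kPa, so the stress path crosses the preconsolidation pressure — recompression up to σ'_p, then virgin compression beyond:
S_c = H/(1+e₀)·[C_r·log₁₀(σ'_p/σ'_0) + C_c·log₁₀(σ'_f/σ'_p)]
    = 4.3/2.16 × [0.055×log₁₀(51.6/26.1) + 0.36×log₁₀(140.07/51.6)]
    = 1.9907 × [0.016281 + 0.15613] = 0.3432 m

S_c ≈ 343 mm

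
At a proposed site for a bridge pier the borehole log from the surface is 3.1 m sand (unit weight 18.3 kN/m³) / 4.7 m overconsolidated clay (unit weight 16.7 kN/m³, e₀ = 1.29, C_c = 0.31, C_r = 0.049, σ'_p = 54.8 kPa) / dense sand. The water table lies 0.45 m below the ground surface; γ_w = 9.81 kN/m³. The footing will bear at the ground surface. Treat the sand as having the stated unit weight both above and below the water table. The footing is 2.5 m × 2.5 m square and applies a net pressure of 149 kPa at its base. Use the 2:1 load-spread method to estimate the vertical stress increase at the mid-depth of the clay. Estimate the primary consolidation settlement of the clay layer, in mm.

S_c ≈ 39.4 mm

Mid-depth of clay below the ground surface: z = 3.1 + 4.7/2 = 5.45 m.
Total vertical stress at mid-clay: σ_v = 18.3×3.1 + 16.7×2.35 = 95.975 kPa.
Pore pressure: u = 9.81×(5.45 − 0.45) = 49.05 kPa.
Initial effective stress: σ'_0 = σ_v − u = 95.975 − 49.05 = 46.925 kPa.
Stress increase at mid-clay by the 2:1 spreading method:
Δσ = qBL/((B+z)(L+z)) = 149×2.5×2.5/((2.5+5.45)(2.5+5.45)) = 14.734 kPa
Final effective stress: σ'_f = 46.925 + 14.734 = 61.659 kPa.
σ'_f = 61.659 > σ'_p = 54.8 kPa, so the stress path crosses the preconsolidation pressure — recompression up to σ'_p, then virgin compression beyond:
S_c = H/(1+e₀)·[C_r·log₁₀(σ'_p/σ'_0) + C_c·log₁₀(σ'_f/σ'_p)]
    = 4.7/2.29 × [0.049×log₁₀(54.8/46.925) + 0.31×log₁₀(61.659/54.8)]
    = 2.0524 × [0.0033014 + 0.015877] = 0.03936 m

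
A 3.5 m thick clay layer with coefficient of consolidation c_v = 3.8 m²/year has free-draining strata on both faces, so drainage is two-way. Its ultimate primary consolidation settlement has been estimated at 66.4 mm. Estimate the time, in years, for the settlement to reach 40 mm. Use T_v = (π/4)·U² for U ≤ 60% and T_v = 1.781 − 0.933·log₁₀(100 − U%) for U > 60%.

Drainage path length: H_d = H/2 = 1.75 m (double drainage).
U = S(t)/S_ult = 40/66.4 = 0.6024.
U > 60%: T_v = 1.781 − 0.933·log₁₀(100 − 60.241) = 0.28873.
t = T_v·H_d²/c_v = 0.28873×1.75²/3.8 = 0.2327 years.

t ≈ 0.233 years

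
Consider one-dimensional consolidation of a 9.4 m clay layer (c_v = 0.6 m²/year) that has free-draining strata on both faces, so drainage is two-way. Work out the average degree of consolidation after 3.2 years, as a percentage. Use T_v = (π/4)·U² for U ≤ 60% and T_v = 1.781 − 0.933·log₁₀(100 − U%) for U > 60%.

Drainage path length: H_d = H/2 = 4.7 m (double drainage).
T_v = c_v·t/H_d² = 0.6×3.2/4.7² = 0.086917.
T_v = 0.086917 corresponds to the U ≤ 60% branch:
U = √(4T_v/π) = 0.3327

U ≈ 33.3 %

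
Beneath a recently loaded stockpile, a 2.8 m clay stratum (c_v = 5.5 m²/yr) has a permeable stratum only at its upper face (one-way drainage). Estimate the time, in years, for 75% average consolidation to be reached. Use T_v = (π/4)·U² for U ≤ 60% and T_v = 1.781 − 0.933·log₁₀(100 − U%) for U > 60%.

Drainage path length: H_d = H = 2.8 m (single drainage).
U > 60%: T_v = 1.781 − 0.933·log₁₀(100 − 75) = 0.47672.
t = T_v·H_d²/c_v = 0.47672×2.8²/5.5 = 0.6795 years.

t ≈ 0.68 years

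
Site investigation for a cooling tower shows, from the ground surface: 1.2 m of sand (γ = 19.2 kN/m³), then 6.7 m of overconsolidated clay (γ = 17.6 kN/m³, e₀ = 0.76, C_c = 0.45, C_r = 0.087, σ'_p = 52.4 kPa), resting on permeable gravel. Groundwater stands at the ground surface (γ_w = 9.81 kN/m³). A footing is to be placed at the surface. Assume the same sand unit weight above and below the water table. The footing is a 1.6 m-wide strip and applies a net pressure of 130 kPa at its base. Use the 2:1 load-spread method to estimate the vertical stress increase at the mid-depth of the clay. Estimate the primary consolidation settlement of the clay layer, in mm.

S_c ≈ 277 mm

Mid-depth of clay below the ground surface: z = 1.2 + 6.7/2 = 4.55 m.
Total vertical stress at mid-clay: σ_v = 19.2×1.2 + 17.6×3.35 = 82 kPa.
Pore pressure: u = 9.81×(4.55 − 0) = 44.636 kPa.
Initial effective stress: σ'_0 = σ_v − u = 82 − 44.636 = 37.364 kPa.
Stress increase at mid-clay by the 2:1 spreading method:
Δσ = qB/(B+z) = 130×1.6/(1.6+4.55) = 33.821 kPa
Final effective stress: σ'_f = 37.364 + 33.821 = 71.185 kPa.
σ'_f = 71.185 > σ'_p = 52.4 kPa, so the stress path crosses the preconsolidation pressure — recompression up to σ'_p, then virgin compression beyond:
S_c = H/(1+e₀)·[C_r·log₁₀(σ'_p/σ'_0) + C_c·log₁₀(σ'_f/σ'_p)]
    = 6.7/1.76 × [0.087×log₁₀(52.4/37.364) + 0.45×log₁₀(71.185/52.4)]
    = 3.8068 × [0.012778 + 0.059876] = 0.2766 m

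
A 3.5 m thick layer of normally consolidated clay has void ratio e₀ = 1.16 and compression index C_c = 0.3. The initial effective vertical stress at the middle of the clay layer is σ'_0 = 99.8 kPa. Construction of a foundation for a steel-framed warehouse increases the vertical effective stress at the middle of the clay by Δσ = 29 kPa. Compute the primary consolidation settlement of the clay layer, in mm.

S_c ≈ 53.9 mm

Final effective stress: σ'_f = σ'_0 + Δσ = 99.8 + 29 = 128.8 kPa.
Normally consolidated clay, so the full stress increment lies on the virgin compression line:
S_c = C_c·H/(1+e₀)·log₁₀(σ'_f/σ'_0) = 0.3×3.5/(1+1.16)×log₁₀(128.8/99.8)
    = 0.48611 × 0.11079 = 0.05386 m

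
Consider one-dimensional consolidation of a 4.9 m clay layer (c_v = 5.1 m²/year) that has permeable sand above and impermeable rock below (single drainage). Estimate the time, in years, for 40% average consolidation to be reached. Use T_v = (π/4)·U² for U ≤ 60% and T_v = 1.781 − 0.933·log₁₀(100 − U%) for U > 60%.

Drainage path length: H_d = H = 4.9 m (single drainage).
U ≤ 60%: T_v = (π/4)·U² = (π/4)×0.4² = 0.12566.
t = T_v·H_d²/c_v = 0.12566×4.9²/5.1 = 0.5916 years.

t ≈ 0.592 years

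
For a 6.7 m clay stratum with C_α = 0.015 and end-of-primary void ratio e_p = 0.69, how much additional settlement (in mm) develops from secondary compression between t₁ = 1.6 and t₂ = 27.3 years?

Secondary compression: S_s = C_α·H/(1+e_p)·log₁₀(t₂/t₁)
S_s = 0.015×6.7/(1+0.69)×log₁₀(27.3/1.6)
    = 0.05947 × 1.232 = 0.07327 m

S_s ≈ 73.3 mm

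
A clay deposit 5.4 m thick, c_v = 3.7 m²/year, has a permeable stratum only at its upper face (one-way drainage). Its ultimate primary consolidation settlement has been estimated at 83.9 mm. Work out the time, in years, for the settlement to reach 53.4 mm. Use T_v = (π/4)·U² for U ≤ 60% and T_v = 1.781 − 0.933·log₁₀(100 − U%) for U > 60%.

Drainage path length: H_d = H = 5.4 m (single drainage).
U = S(t)/S_ult = 53.4/83.9 = 0.6365.
U > 60%: T_v = 1.781 − 0.933·log₁₀(100 − 63.647) = 0.32502.
t = T_v·H_d²/c_v = 0.32502×5.4²/3.7 = 2.562 years.

t ≈ 2.56 years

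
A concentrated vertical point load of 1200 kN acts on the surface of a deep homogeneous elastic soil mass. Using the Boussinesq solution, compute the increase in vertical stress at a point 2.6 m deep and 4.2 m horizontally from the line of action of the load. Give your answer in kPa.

Boussinesq vertical stress below a point load on an elastic half-space:
Δσ_z = 3P/(2πz²) · [1 + (r/z)²]^(−5/2)
r/z = 4.2/2.6 = 1.6154; [1+(r/z)²]^(−5/2) = 0.040401.
Δσ_z = 3×1200/(2π×2.6²) × 0.040401 = 84.757 × 0.040401 = 3.424 kPa

Δσ_z ≈ 3.42 kPa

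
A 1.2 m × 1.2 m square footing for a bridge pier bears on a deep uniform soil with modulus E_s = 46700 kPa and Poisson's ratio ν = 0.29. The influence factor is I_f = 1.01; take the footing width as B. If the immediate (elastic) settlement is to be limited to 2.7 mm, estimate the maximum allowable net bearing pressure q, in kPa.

S_e = q·B·(1−ν²)/E_s · I_f  ⇒  q = S_e·E_s / (B·(1−ν²)·I_f).
q = 0.0027 × 46700 / (1.2 × 0.9159 × 1.01) = 113.6 kPa

q ≈ 114 kPa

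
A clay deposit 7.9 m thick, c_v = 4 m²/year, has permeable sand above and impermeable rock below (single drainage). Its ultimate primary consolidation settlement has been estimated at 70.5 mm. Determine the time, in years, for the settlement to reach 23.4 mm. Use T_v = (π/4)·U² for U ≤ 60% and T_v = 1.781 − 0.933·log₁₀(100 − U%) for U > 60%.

t ≈ 1.35 years

Drainage path length: H_d = H = 7.9 m (single drainage).
U = S(t)/S_ult = 23.4/70.5 = 0.3319.
U ≤ 60%: T_v = (π/4)·U² = (π/4)×0.33191² = 0.086525.
t = T_v·H_d²/c_v = 0.086525×7.9²/4 = 1.35 years.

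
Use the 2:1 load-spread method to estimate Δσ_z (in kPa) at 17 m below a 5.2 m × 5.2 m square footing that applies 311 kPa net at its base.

By the 2:1 method the load spreads at 1 horizontal : 2 vertical, so at depth z the loaded area has grown by z in each plan dimension:
Δσ = qBL/((B+z)(L+z)) = 311×5.2×5.2/((5.2+17)(5.2+17)) = 17.063 kPa

Δσ_z ≈ 17.1 kPa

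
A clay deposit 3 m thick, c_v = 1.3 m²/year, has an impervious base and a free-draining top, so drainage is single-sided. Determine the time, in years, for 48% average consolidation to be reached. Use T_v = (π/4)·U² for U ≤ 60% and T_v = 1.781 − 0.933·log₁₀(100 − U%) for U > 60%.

Drainage path length: H_d = H = 3 m (single drainage).
U ≤ 60%: T_v = (π/4)·U² = (π/4)×0.48² = 0.18096.
t = T_v·H_d²/c_v = 0.18096×3²/1.3 = 1.253 years.

t ≈ 1.25 years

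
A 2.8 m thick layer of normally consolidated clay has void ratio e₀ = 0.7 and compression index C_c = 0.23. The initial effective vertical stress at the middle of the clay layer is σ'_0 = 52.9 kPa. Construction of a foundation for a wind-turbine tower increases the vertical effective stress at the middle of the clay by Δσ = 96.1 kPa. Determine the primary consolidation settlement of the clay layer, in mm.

S_c ≈ 170 mm

Final effective stress: σ'_f = σ'_0 + Δσ = 52.9 + 96.1 = 149 kPa.
Normally consolidated clay, so the full stress increment lies on the virgin compression line:
S_c = C_c·H/(1+e₀)·log₁₀(σ'_f/σ'_0) = 0.23×2.8/(1+0.7)×log₁₀(149/52.9)
    = 0.37882 × 0.44973 = 0.1704 m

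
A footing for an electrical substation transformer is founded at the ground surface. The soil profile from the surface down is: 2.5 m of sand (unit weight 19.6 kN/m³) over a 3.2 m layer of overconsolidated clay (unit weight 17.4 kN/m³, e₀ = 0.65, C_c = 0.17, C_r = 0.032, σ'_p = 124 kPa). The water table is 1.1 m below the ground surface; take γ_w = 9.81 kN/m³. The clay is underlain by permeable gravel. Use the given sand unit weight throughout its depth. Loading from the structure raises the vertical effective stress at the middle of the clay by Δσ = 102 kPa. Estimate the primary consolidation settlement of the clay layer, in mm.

Mid-depth of clay below the ground surface: z = 2.5 + 3.2/2 = 4.1 m.
Total vertical stress at mid-clay: σ_v = 19.6×2.5 + 17.4×1.6 = 76.84 kPa.
Pore pressure: u = 9.81×(4.1 − 1.1) = 29.43 kPa.
Initial effective stress: σ'_0 = σ_v − u = 76.84 − 29.43 = 47.41 kPa.
Final effective stress: σ'_f = 47.41 + 102 = 149.41 kPa.
σ'_f = 149.41 > σ'_p = 124 kPa, so the stress path crosses the preconsolidation pressure — recompression up to σ'_p, then virgin compression beyond:
S_c = H/(1+e₀)·[C_r·log₁₀(σ'_p/σ'_0) + C_c·log₁₀(σ'_f/σ'_p)]
    = 3.2/1.65 × [0.032×log₁₀(124/47.41) + 0.17×log₁₀(149.41/124)]
    = 1.9394 × [0.013362 + 0.013763] = 0.05261 m

S_c ≈ 52.6 mm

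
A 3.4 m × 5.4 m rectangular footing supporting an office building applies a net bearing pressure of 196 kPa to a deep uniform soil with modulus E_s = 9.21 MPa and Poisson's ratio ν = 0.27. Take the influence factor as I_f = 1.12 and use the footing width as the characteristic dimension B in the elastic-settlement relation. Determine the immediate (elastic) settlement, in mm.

S_e ≈ 75.1 mm

Immediate (elastic) settlement: S_e = q·B·(1−ν²)/E_s · I_f.
E_s = 9.21 MPa = 9210 kPa.
S_e = 196 × 3.4 × (1 − 0.27²) / 9210 × 1.12
    = 196 × 3.4 × 0.9271 / 9210 × 1.12
    = 0.07513 m = 75.13 mm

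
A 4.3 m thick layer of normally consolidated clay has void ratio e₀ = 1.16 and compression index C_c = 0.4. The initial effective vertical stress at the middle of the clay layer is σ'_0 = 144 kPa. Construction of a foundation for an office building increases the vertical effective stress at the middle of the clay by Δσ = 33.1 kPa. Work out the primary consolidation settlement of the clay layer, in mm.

Final effective stress: σ'_f = σ'_0 + Δσ = 144 + 33.1 = 177.1 kPa.
Normally consolidated clay, so the full stress increment lies on the virgin compression line:
S_c = C_c·H/(1+e₀)·log₁₀(σ'_f/σ'_0) = 0.4×4.3/(1+1.16)×log₁₀(177.1/144)
    = 0.7963 × 0.089856 = 0.07155 m

S_c ≈ 71.6 mm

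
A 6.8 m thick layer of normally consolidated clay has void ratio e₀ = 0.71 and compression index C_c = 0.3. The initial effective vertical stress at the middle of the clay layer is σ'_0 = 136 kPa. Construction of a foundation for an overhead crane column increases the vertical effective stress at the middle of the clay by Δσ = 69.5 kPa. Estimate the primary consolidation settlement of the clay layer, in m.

S_c ≈ 0.214 m

Final effective stress: σ'_f = σ'_0 + Δσ = 136 + 69.5 = 205.5 kPa.
Normally consolidated clay, so the full stress increment lies on the virgin compression line:
S_c = C_c·H/(1+e₀)·log₁₀(σ'_f/σ'_0) = 0.3×6.8/(1+0.71)×log₁₀(205.5/136)
    = 1.193 × 0.17927 = 0.2139 m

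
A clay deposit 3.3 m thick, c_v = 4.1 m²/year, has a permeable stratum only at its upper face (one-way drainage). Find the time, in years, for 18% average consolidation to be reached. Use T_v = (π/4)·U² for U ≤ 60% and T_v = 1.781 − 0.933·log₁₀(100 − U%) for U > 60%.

Drainage path length: H_d = H = 3.3 m (single drainage).
U ≤ 60%: T_v = (π/4)·U² = (π/4)×0.18² = 0.025447.
t = T_v·H_d²/c_v = 0.025447×3.3²/4.1 = 0.06759 years.

t ≈ 0.0676 years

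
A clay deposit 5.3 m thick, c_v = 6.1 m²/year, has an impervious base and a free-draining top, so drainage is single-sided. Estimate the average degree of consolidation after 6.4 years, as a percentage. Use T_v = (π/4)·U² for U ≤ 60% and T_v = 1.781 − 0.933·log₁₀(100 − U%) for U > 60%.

U ≈ 97.4 %

Drainage path length: H_d = H = 5.3 m (single drainage).
T_v = c_v·t/H_d² = 6.1×6.4/5.3² = 1.3898.
T_v = 1.3898 corresponds to the U > 60% branch:
U = 1 − 10^((1.781 − T_v)/0.933)/100 = 0.9737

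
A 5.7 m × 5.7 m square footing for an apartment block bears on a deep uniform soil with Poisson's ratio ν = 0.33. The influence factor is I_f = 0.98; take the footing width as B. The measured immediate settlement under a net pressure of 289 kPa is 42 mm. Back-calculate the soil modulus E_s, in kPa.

E_s ≈ 34300 kPa

S_e = q·B·(1−ν²)/E_s · I_f  ⇒  E_s = q·B·(1−ν²)·I_f / S_e.
E_s = 289 × 5.7 × 0.8911 × 0.98 / 0.042 = 34250 kPa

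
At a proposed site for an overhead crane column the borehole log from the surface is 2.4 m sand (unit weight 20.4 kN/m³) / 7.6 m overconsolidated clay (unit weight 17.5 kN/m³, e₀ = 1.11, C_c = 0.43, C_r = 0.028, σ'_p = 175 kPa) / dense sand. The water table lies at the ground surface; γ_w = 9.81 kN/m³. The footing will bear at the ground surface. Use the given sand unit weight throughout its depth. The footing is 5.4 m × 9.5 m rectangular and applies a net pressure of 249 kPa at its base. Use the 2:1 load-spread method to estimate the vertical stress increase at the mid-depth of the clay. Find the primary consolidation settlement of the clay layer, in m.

S_c ≈ 0.0362 m

Mid-depth of clay below the ground surface: z = 2.4 + 7.6/2 = 6.2 m.
Total vertical stress at mid-clay: σ_v = 20.4×2.4 + 17.5×3.8 = 115.46 kPa.
Pore pressure: u = 9.81×(6.2 − 0) = 60.822 kPa.
Initial effective stress: σ'_0 = σ_v − u = 115.46 − 60.822 = 54.638 kPa.
Stress increase at mid-clay by the 2:1 spreading method:
Δσ = qBL/((B+z)(L+z)) = 249×5.4×9.5/((5.4+6.2)(9.5+6.2)) = 70.139 kPa
Final effective stress: σ'_f = 54.638 + 70.139 = 124.78 kPa.
σ'_f = 124.78 ≤ σ'_p = 175 kPa, so the clay remains overconsolidated and only the recompression index applies:
S_c = C_r·H/(1+e₀)·log₁₀(σ'_f/σ'_0) = 0.028×7.6/2.11×log₁₀(124.78/54.638)
    = 0.10085 × 0.35865 = 0.03617 m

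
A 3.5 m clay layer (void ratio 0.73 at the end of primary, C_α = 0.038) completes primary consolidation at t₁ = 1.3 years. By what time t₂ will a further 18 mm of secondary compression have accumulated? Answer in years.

t₂ ≈ 2.23 years

S_s = C_α·H/(1+e_p)·log₁₀(t₂/t₁) ⇒ log₁₀(t₂/t₁) = S_s·(1+e_p)/(C_α·H).
log₁₀(t₂/t₁) = 0.018 × (1+0.73) / (0.038×3.5) = 0.2341
t₂ = t₁ × 10^0.2341 = 1.3 × 1.714 = 2.229 years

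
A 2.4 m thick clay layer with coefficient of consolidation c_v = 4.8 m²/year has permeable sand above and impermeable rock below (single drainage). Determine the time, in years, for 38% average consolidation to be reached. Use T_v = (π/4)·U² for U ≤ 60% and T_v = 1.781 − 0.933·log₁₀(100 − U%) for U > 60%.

Drainage path length: H_d = H = 2.4 m (single drainage).
U ≤ 60%: T_v = (π/4)·U² = (π/4)×0.38² = 0.11341.
t = T_v·H_d²/c_v = 0.11341×2.4²/4.8 = 0.1361 years.

t ≈ 0.136 years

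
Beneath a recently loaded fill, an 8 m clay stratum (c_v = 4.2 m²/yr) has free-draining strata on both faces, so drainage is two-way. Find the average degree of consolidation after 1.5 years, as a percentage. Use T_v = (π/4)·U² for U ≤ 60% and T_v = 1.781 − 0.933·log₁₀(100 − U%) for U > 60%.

Drainage path length: H_d = H/2 = 4 m (double drainage).
T_v = c_v·t/H_d² = 4.2×1.5/4² = 0.39375.
T_v = 0.39375 corresponds to the U > 60% branch:
U = 1 − 10^((1.781 − T_v)/0.933)/100 = 0.6932

U ≈ 69.3 %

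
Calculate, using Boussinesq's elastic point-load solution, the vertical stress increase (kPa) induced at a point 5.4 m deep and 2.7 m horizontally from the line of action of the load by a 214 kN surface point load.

Δσ_z ≈ 2.01 kPa

Boussinesq vertical stress below a point load on an elastic half-space:
Δσ_z = 3P/(2πz²) · [1 + (r/z)²]^(−5/2)
r/z = 2.7/5.4 = 0.5; [1+(r/z)²]^(−5/2) = 0.57243.
Δσ_z = 3×214/(2π×5.4²) × 0.57243 = 3.504 × 0.57243 = 2.006 kPa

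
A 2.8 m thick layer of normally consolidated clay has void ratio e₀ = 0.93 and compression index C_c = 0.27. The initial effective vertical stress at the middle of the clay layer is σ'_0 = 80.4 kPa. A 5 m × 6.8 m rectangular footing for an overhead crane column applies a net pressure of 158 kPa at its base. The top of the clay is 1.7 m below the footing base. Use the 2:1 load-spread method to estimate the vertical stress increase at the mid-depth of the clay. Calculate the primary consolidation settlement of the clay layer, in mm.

S_c ≈ 103 mm

Mid-depth of clay below the footing base: z = 1.7 + 2.8/2 = 3.1 m.
Stress increase at mid-clay by the 2:1 spreading method:
Δσ = qBL/((B+z)(L+z)) = 158×5×6.8/((5+3.1)(6.8+3.1)) = 66.991 kPa
Final effective stress: σ'_f = σ'_0 + Δσ = 80.4 + 66.991 = 147.39 kPa.
Normally consolidated clay, so the full stress increment lies on the virgin compression line:
S_c = C_c·H/(1+e₀)·log₁₀(σ'_f/σ'_0) = 0.27×2.8/(1+0.93)×log₁₀(147.39/80.4)
    = 0.39171 × 0.26321 = 0.1031 m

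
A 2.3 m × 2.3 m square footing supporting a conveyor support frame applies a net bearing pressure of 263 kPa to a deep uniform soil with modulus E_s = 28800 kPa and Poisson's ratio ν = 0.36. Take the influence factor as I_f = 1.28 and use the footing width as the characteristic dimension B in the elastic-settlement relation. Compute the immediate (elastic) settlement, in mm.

Immediate (elastic) settlement: S_e = q·B·(1−ν²)/E_s · I_f.
S_e = 263 × 2.3 × (1 − 0.36²) / 28800 × 1.28
    = 263 × 2.3 × 0.8704 / 28800 × 1.28
    = 0.0234 m = 23.4 mm

S_e ≈ 23.4 mm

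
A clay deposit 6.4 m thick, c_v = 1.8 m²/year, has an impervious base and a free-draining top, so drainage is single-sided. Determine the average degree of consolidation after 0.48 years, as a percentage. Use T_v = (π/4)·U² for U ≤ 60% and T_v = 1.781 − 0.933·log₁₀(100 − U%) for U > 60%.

U ≈ 16.4 %

Drainage path length: H_d = H = 6.4 m (single drainage).
T_v = c_v·t/H_d² = 1.8×0.48/6.4² = 0.021094.
T_v = 0.021094 corresponds to the U ≤ 60% branch:
U = √(4T_v/π) = 0.1639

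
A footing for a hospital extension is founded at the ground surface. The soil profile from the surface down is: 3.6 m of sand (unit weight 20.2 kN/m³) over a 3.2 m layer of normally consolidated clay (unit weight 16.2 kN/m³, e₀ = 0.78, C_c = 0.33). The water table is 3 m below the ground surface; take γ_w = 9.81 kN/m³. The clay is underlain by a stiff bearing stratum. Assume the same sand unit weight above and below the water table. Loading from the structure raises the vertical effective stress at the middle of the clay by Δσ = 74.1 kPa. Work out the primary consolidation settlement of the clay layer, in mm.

S_c ≈ 174 mm

Mid-depth of clay below the ground surface: z = 3.6 + 3.2/2 = 5.2 m.
Total vertical stress at mid-clay: σ_v = 20.2×3.6 + 16.2×1.6 = 98.64 kPa.
Pore pressure: u = 9.81×(5.2 − 3) = 21.582 kPa.
Initial effective stress: σ'_0 = σ_v − u = 98.64 − 21.582 = 77.058 kPa.
Final effective stress: σ'_f = σ'_0 + Δσ = 77.058 + 74.1 = 151.16 kPa.
Normally consolidated clay, so the full stress increment lies on the virgin compression line:
S_c = C_c·H/(1+e₀)·log₁₀(σ'_f/σ'_0) = 0.33×3.2/(1+0.78)×log₁₀(151.16/77.058)
    = 0.59326 × 0.29262 = 0.1736 m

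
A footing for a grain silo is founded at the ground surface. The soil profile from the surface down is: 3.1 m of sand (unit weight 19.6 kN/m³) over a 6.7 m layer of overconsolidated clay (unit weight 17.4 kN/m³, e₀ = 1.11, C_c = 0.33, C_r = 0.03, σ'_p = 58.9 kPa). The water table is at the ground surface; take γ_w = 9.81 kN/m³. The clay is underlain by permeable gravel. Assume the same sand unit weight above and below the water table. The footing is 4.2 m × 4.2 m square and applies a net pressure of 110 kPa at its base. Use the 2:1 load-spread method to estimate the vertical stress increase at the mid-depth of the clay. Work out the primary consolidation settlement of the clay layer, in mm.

Mid-depth of clay below the ground surface: z = 3.1 + 6.7/2 = 6.45 m.
Total vertical stress at mid-clay: σ_v = 19.6×3.1 + 17.4×3.35 = 119.05 kPa.
Pore pressure: u = 9.81×(6.45 − 0) = 63.275 kPa.
Initial effective stress: σ'_0 = σ_v − u = 119.05 − 63.275 = 55.775 kPa.
Stress increase at mid-clay by the 2:1 spreading method:
Δσ = qBL/((B+z)(L+z)) = 110×4.2×4.2/((4.2+6.45)(4.2+6.45)) = 17.108 kPa
Final effective stress: σ'_f = 55.775 + 17.108 = 72.883 kPa.
σ'_f = 72.883 > σ'_p = 58.9 kPa, so the stress path crosses the preconsolidation pressure — recompression up to σ'_p, then virgin compression beyond:
S_c = H/(1+e₀)·[C_r·log₁₀(σ'_p/σ'_0) + C_c·log₁₀(σ'_f/σ'_p)]
    = 6.7/2.11 × [0.03×log₁₀(58.9/55.775) + 0.33×log₁₀(72.883/58.9)]
    = 3.1754 × [0.00071027 + 0.030529] = 0.0992 m

S_c ≈ 99.2 mm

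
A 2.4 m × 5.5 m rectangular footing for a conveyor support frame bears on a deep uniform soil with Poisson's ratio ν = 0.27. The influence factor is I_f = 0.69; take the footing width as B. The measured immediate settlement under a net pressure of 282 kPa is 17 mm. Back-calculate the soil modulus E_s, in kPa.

E_s ≈ 25500 kPa

S_e = q·B·(1−ν²)/E_s · I_f  ⇒  E_s = q·B·(1−ν²)·I_f / S_e.
E_s = 282 × 2.4 × 0.9271 × 0.69 / 0.017 = 25470 kPa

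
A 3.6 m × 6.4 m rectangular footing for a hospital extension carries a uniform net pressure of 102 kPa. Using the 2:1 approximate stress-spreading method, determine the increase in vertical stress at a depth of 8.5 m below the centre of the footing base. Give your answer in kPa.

By the 2:1 method the load spreads at 1 horizontal : 2 vertical, so at depth z the loaded area has grown by z in each plan dimension:
Δσ = qBL/((B+z)(L+z)) = 102×3.6×6.4/((3.6+8.5)(6.4+8.5)) = 13.035 kPa

Δσ_z ≈ 13 kPa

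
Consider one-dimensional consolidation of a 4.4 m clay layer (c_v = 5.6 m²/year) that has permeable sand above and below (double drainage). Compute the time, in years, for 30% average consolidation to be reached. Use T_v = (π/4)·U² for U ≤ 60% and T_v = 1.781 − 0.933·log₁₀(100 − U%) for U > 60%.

t ≈ 0.0611 years

Drainage path length: H_d = H/2 = 2.2 m (double drainage).
U ≤ 60%: T_v = (π/4)·U² = (π/4)×0.3² = 0.070686.
t = T_v·H_d²/c_v = 0.070686×2.2²/5.6 = 0.06109 years.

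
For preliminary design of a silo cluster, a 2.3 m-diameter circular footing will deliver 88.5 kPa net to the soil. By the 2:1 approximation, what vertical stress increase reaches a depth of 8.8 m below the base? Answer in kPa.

By the 2:1 method the load spreads at 1 horizontal : 2 vertical, so at depth z the loaded area has grown by z in each plan dimension:
Δσ ≈ qD²/(D+z)² = 88.5×2.3²/(2.3+8.8)² = 3.7997 kPa

Δσ_z ≈ 3.8 kPa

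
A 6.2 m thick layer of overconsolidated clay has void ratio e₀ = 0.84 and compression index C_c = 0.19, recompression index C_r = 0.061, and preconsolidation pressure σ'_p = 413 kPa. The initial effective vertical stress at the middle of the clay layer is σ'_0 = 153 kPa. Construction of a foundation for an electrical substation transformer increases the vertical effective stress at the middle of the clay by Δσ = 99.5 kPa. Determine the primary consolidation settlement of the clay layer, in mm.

Final effective stress: σ'_f = 153 + 99.5 = 252.5 kPa.
σ'_f = 252.5 ≤ σ'_p = 413 kPa, so the clay remains overconsolidated and only the recompression index applies:
S_c = C_r·H/(1+e₀)·log₁₀(σ'_f/σ'_0) = 0.061×6.2/1.84×log₁₀(252.5/153)
    = 0.20555 × 0.21757 = 0.04472 m

S_c ≈ 44.7 mm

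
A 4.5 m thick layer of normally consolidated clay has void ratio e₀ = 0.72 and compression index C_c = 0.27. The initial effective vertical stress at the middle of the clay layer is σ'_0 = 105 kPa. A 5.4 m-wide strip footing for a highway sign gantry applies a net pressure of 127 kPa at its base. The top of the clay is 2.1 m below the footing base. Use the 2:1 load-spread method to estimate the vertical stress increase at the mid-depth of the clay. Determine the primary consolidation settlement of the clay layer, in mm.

S_c ≈ 157 mm

Mid-depth of clay below the footing base: z = 2.1 + 4.5/2 = 4.35 m.
Stress increase at mid-clay by the 2:1 spreading method:
Δσ = qB/(B+z) = 127×5.4/(5.4+4.35) = 70.338 kPa
Final effective stress: σ'_f = σ'_0 + Δσ = 105 + 70.338 = 175.34 kPa.
Normally consolidated clay, so the full stress increment lies on the virgin compression line:
S_c = C_c·H/(1+e₀)·log₁₀(σ'_f/σ'_0) = 0.27×4.5/(1+0.72)×log₁₀(175.34/105)
    = 0.7064 × 0.22269 = 0.1573 m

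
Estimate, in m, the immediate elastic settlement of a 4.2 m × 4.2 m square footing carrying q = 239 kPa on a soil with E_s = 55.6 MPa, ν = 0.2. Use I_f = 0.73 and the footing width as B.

S_e ≈ 0.0127 m

Immediate (elastic) settlement: S_e = q·B·(1−ν²)/E_s · I_f.
E_s = 55.6 MPa = 55600 kPa.
S_e = 239 × 4.2 × (1 − 0.2²) / 55600 × 0.73
    = 239 × 4.2 × 0.96 / 55600 × 0.73
    = 0.01265 m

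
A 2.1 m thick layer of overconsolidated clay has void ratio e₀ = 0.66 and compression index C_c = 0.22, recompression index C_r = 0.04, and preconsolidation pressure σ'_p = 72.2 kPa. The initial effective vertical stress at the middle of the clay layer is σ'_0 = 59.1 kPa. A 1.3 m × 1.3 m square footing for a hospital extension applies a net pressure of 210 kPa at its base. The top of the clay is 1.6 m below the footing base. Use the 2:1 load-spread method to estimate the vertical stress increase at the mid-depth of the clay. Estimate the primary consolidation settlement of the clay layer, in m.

Mid-depth of clay below the footing base: z = 1.6 + 2.1/2 = 2.65 m.
Stress increase at mid-clay by the 2:1 spreading method:
Δσ = qBL/((B+z)(L+z)) = 210×1.3×1.3/((1.3+2.65)(1.3+2.65)) = 22.746 kPa
Final effective stress: σ'_f = 59.1 + 22.746 = 81.846 kPa.
σ'_f = 81.846 > σ'_p = 72.2 kPa, so the stress path crosses the preconsolidation pressure — recompression up to σ'_p, then virgin compression beyond:
S_c = H/(1+e₀)·[C_r·log₁₀(σ'_p/σ'_0) + C_c·log₁₀(σ'_f/σ'_p)]
    = 2.1/1.66 × [0.04×log₁₀(72.2/59.1) + 0.22×log₁₀(81.846/72.2)]
    = 1.2651 × [0.003478 + 0.011981] = 0.01956 m

S_c ≈ 0.0196 m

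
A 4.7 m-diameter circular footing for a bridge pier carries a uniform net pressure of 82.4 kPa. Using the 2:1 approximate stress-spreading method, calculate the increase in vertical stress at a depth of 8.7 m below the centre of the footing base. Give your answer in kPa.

By the 2:1 method the load spreads at 1 horizontal : 2 vertical, so at depth z the loaded area has grown by z in each plan dimension:
Δσ ≈ qD²/(D+z)² = 82.4×4.7²/(4.7+8.7)² = 10.137 kPa

Δσ_z ≈ 10.1 kPa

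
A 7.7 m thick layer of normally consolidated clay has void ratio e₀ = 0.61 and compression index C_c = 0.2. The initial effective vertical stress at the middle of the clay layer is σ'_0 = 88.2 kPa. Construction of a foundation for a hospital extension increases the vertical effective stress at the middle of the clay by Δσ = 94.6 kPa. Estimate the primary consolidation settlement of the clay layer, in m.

S_c ≈ 0.303 m

Final effective stress: σ'_f = σ'_0 + Δσ = 88.2 + 94.6 = 182.8 kPa.
Normally consolidated clay, so the full stress increment lies on the virgin compression line:
S_c = C_c·H/(1+e₀)·log₁₀(σ'_f/σ'_0) = 0.2×7.7/(1+0.61)×log₁₀(182.8/88.2)
    = 0.95652 × 0.31651 = 0.3027 m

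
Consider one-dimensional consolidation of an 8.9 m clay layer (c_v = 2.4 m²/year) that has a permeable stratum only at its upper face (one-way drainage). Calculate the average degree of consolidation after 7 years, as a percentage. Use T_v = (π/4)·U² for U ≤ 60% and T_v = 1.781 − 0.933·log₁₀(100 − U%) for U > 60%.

U ≈ 52 %

Drainage path length: H_d = H = 8.9 m (single drainage).
T_v = c_v·t/H_d² = 2.4×7/8.9² = 0.21209.
T_v = 0.21209 corresponds to the U ≤ 60% branch:
U = √(4T_v/π) = 0.5197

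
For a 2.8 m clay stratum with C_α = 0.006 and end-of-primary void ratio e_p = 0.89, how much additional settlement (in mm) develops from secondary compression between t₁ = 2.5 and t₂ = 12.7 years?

Secondary compression: S_s = C_α·H/(1+e_p)·log₁₀(t₂/t₁)
S_s = 0.006×2.8/(1+0.89)×log₁₀(12.7/2.5)
    = 0.008889 × 0.7059 = 0.006274 m

S_s ≈ 6.27 mm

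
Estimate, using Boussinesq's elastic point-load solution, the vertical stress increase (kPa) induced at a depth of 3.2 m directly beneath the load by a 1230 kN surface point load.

Boussinesq vertical stress below a point load on an elastic half-space:
Δσ_z = 3P/(2πz²) · [1 + (r/z)²]^(−5/2)
r/z = 0/3.2 = 0; [1+(r/z)²]^(−5/2) = 1.
Δσ_z = 3×1230/(2π×3.2²) × 1 = 57.352 × 1 = 57.35 kPa

Δσ_z ≈ 57.4 kPa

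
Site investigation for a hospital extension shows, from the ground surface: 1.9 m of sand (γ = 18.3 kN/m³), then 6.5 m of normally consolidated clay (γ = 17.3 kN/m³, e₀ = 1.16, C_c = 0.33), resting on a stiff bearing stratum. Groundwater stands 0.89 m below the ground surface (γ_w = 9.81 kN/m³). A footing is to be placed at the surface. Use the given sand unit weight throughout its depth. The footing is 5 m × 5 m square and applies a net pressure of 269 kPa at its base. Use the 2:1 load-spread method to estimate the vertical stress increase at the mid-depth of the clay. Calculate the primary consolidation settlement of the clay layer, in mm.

S_c ≈ 364 mm

Mid-depth of clay below the ground surface: z = 1.9 + 6.5/2 = 5.15 m.
Total vertical stress at mid-clay: σ_v = 18.3×1.9 + 17.3×3.25 = 90.995 kPa.
Pore pressure: u = 9.81×(5.15 − 0.89) = 41.791 kPa.
Initial effective stress: σ'_0 = σ_v − u = 90.995 − 41.791 = 49.204 kPa.
Stress increase at mid-clay by the 2:1 spreading method:
Δσ = qBL/((B+z)(L+z)) = 269×5×5/((5+5.15)(5+5.15)) = 65.277 kPa
Final effective stress: σ'_f = σ'_0 + Δσ = 49.204 + 65.277 = 114.48 kPa.
Normally consolidated clay, so the full stress increment lies on the virgin compression line:
S_c = C_c·H/(1+e₀)·log₁₀(σ'_f/σ'_0) = 0.33×6.5/(1+1.16)×log₁₀(114.48/49.204)
    = 0.99306 × 0.36673 = 0.3642 m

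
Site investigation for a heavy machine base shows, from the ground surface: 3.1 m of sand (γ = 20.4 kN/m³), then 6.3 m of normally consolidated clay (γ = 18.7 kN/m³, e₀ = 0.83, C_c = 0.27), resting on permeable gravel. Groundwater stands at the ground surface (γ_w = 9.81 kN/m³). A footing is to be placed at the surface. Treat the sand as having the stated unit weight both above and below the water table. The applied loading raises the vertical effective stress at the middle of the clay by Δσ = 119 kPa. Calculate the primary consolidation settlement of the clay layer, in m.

S_c ≈ 0.438 m

Mid-depth of clay below the ground surface: z = 3.1 + 6.3/2 = 6.25 m.
Total vertical stress at mid-clay: σ_v = 20.4×3.1 + 18.7×3.15 = 122.14 kPa.
Pore pressure: u = 9.81×(6.25 − 0) = 61.312 kPa.
Initial effective stress: σ'_0 = σ_v − u = 122.14 − 61.312 = 60.828 kPa.
Final effective stress: σ'_f = σ'_0 + Δσ = 60.828 + 119 = 179.83 kPa.
Normally consolidated clay, so the full stress increment lies on the virgin compression line:
S_c = C_c·H/(1+e₀)·log₁₀(σ'_f/σ'_0) = 0.27×6.3/(1+0.83)×log₁₀(179.83/60.828)
    = 0.92951 × 0.47076 = 0.4376 m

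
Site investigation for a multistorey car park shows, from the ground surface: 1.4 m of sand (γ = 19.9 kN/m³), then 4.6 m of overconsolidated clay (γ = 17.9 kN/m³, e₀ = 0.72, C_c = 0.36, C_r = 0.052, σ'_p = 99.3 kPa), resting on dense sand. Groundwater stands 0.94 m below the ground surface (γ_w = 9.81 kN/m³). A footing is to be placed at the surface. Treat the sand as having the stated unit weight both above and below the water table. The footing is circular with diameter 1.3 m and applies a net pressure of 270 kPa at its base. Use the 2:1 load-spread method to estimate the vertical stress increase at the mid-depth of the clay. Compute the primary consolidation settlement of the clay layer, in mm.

Mid-depth of clay below the ground surface: z = 1.4 + 4.6/2 = 3.7 m.
Total vertical stress at mid-clay: σ_v = 19.9×1.4 + 17.9×2.3 = 69.03 kPa.
Pore pressure: u = 9.81×(3.7 − 0.94) = 27.076 kPa.
Initial effective stress: σ'_0 = σ_v − u = 69.03 − 27.076 = 41.954 kPa.
Stress increase at mid-clay by the 2:1 spreading method:
Δσ ≈ qD²/(D+z)² = 270×1.3²/(1.3+3.7)² = 18.252 kPa
Final effective stress: σ'_f = 41.954 + 18.252 = 60.206 kPa.
σ'_f = 60.206 ≤ σ'_p = 99.3 kPa, so the clay remains overconsolidated and only the recompression index applies:
S_c = C_r·H/(1+e₀)·log₁₀(σ'_f/σ'_0) = 0.052×4.6/1.72×log₁₀(60.206/41.954)
    = 0.13907 × 0.15687 = 0.02182 m

S_c ≈ 21.8 mm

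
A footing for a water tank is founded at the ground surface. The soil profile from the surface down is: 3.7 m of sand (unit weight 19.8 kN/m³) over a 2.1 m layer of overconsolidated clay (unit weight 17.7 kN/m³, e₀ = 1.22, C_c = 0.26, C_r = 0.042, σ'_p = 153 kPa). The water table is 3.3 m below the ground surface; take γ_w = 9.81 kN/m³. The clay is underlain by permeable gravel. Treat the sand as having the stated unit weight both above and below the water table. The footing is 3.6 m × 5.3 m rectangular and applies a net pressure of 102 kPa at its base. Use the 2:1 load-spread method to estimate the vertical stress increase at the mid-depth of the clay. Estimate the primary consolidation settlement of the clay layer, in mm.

S_c ≈ 4.51 mm

Mid-depth of clay below the ground surface: z = 3.7 + 2.1/2 = 4.75 m.
Total vertical stress at mid-clay: σ_v = 19.8×3.7 + 17.7×1.05 = 91.845 kPa.
Pore pressure: u = 9.81×(4.75 − 3.3) = 14.225 kPa.
Initial effective stress: σ'_0 = σ_v − u = 91.845 − 14.225 = 77.62 kPa.
Stress increase at mid-clay by the 2:1 spreading method:
Δσ = qBL/((B+z)(L+z)) = 102×3.6×5.3/((3.6+4.75)(5.3+4.75)) = 23.191 kPa
Final effective stress: σ'_f = 77.62 + 23.191 = 100.81 kPa.
σ'_f = 100.81 ≤ σ'_p = 153 kPa, so the clay remains overconsolidated and only the recompression index applies:
S_c = C_r·H/(1+e₀)·log₁₀(σ'_f/σ'_0) = 0.042×2.1/2.22×log₁₀(100.81/77.62)
    = 0.03973 × 0.11353 = 0.004511 m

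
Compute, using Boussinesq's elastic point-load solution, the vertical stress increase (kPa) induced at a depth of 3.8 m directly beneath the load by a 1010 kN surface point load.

Boussinesq vertical stress below a point load on an elastic half-space:
Δσ_z = 3P/(2πz²) · [1 + (r/z)²]^(−5/2)
r/z = 0/3.8 = 0; [1+(r/z)²]^(−5/2) = 1.
Δσ_z = 3×1010/(2π×3.8²) × 1 = 33.396 × 1 = 33.4 kPa

Δσ_z ≈ 33.4 kPa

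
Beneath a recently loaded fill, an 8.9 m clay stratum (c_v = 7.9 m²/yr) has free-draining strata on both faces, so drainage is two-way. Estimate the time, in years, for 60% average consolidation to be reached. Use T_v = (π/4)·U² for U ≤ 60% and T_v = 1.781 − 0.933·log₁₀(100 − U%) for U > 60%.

t ≈ 0.709 years

Drainage path length: H_d = H/2 = 4.45 m (double drainage).
U ≤ 60%: T_v = (π/4)·U² = (π/4)×0.6² = 0.28274.
t = T_v·H_d²/c_v = 0.28274×4.45²/7.9 = 0.7087 years.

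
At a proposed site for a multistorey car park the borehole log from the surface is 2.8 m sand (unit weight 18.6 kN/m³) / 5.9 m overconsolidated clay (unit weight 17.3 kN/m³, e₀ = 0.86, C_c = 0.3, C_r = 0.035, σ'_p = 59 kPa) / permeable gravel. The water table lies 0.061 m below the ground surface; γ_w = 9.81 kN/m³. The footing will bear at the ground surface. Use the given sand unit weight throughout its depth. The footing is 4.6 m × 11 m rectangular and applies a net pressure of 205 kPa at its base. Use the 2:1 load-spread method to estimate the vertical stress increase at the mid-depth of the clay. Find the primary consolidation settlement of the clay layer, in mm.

Mid-depth of clay below the ground surface: z = 2.8 + 5.9/2 = 5.75 m.
Total vertical stress at mid-clay: σ_v = 18.6×2.8 + 17.3×2.95 = 103.12 kPa.
Pore pressure: u = 9.81×(5.75 − 0.061) = 55.809 kPa.
Initial effective stress: σ'_0 = σ_v − u = 103.12 − 55.809 = 47.311 kPa.
Stress increase at mid-clay by the 2:1 spreading method:
Δσ = qBL/((B+z)(L+z)) = 205×4.6×11/((4.6+5.75)(11+5.75)) = 59.834 kPa
Final effective stress: σ'_f = 47.311 + 59.834 = 107.15 kPa.
σ'_f = 107.15 > σ'_p = 59 kPa, so the stress path crosses the preconsolidation pressure — recompression up to σ'_p, then virgin compression beyond:
S_c = H/(1+e₀)·[C_r·log₁₀(σ'_p/σ'_0) + C_c·log₁₀(σ'_f/σ'_p)]
    = 5.9/1.86 × [0.035×log₁₀(59/47.311) + 0.3×log₁₀(107.15/59)]
    = 3.172 × [0.0033561 + 0.077742] = 0.2572 m

S_c ≈ 257 mm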